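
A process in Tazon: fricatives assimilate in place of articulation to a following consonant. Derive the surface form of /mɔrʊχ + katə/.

The rule targets /χ/ (voiceless uvular fricative), which sits before the trigger /k/ (velar).
A voiceless velar fricative is [x], so the surface segment is [x].

[mɔrʊxkatə]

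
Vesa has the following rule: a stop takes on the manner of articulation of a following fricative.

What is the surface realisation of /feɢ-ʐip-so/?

[feʁʐiɸso]

The rule targets /ɢ/ (voiced uvular stop), which sits before the trigger /ʐ/ (fricative).
The voiced uvular fricative is [ʁ], so /ɢ/ → [ʁ].
At the second juncture, /p/ likewise becomes [ɸ] adjacent to /s/.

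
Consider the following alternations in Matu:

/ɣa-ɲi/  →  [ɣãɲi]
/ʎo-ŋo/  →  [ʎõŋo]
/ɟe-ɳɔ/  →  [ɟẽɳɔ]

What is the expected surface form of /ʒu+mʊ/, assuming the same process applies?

[ʒũmʊ]

The data show regressive nasality assimilation (vowel nasalisation): /a/ → [ã] before /ɲ/; /o/ → [õ] before /ŋ/; /e/ → [ẽ] before /ɳ/ — a vowel is nasalised by an immediately following nasal consonant.
The vowel /u/ is adjacent to the following nasal /m/, so it acquires [+nasal] and surfaces as [ũ].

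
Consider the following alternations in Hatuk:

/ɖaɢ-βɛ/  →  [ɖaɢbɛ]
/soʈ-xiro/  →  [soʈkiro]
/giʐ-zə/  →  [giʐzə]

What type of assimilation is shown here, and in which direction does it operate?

progressive manner assimilation

Underlying /β/ is realised as [b] next to /ɢ/; /ɢ/ itself does not change.
/β/ is a fricative while /ɢ/ is a stop; the output [b] is a stop, matching the trigger — so the feature that spreads is manner.
Place and voice are unchanged, so the assimilation is partial, not total.
The same holds elsewhere in the data: /x/ → [k] after /ʈ/ (fricative → stop, matching a stop) — only manner changes, and always toward the preceding segment.
Nothing changes in [giʐzə]: there the adjacent consonants already agree in manner (/z/ and /ʐ/ are both fricatives), so this form is consistent with the same rule.
Since the segment that changes follows the conditioning segment, the assimilation is progressive.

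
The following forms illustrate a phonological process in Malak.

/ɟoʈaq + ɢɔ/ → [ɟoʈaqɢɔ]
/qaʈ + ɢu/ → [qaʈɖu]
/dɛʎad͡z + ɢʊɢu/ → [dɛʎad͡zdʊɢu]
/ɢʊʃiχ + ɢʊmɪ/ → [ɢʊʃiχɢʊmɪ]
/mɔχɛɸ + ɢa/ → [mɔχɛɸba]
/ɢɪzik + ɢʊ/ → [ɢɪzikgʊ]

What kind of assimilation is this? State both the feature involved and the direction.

progressive place assimilation

The segment that alternates is /ɢ/, which surfaces as [ɖ] when adjacent to /ʈ/.
/ɢ/ is uvular while /ʈ/ is retroflex; the output [ɖ] is retroflex, matching the trigger — so the feature that spreads is place.
Manner and voice are unchanged, so the assimilation is partial, not total.
The same holds elsewhere in the data: /ɢ/ → [d] after /d͡z/ (uvular → alveolar, matching alveolar); /ɢ/ → [b] after /ɸ/ (uvular → bilabial, matching bilabial); /ɢ/ → [g] after /k/ (uvular → velar, matching velar) — only place changes, and always toward the preceding segment.
No alternation appears in [ɟoʈaqɢɔ], [ɢʊʃiχɢʊmɪ]: there the adjacent consonants already agree in place (/ɢ/ and /q/ are both uvular; /ɢ/ and /χ/ are both uvular), so these forms are consistent with the same rule.
Since the segment that changes follows the conditioning segment, the assimilation is progressive.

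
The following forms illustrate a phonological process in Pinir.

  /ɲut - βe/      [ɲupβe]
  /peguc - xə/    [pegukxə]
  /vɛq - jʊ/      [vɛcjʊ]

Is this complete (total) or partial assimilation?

partial assimilation

The segment that alternates is /t/, which surfaces as [p] when adjacent to /β/.
The change alveolar → bilabial matches the place of the following /β/, identifying this as place assimilation.
Manner and voice are unchanged, so the assimilation is partial, not total.
The other alternating forms pattern the same way: /c/ → [k] before /x/ (palatal → velar, matching velar); /q/ → [c] before /j/ (uvular → palatal, matching palatal) — only place changes, and always toward the following segment.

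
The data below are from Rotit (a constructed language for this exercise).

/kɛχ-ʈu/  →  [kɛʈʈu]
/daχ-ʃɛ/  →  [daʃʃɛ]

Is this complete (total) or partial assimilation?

The segment that alternates is /χ/, which surfaces as [ʈ] when adjacent to /ʈ/.
The output [ʈ] is identical to the trigger /ʈ/ — every feature (place, manner, voicing) has been copied — so this is total assimilation.
The other form behaves the same way: /χ/ → [ʃ] before /ʃ/ — in each case the output is a copy of the following consonant.

total assimilation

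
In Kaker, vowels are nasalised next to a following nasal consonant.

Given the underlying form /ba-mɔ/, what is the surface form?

[bãmɔ]

/a/ sits next to the nasal /m/ and is therefore nasalised to [ã].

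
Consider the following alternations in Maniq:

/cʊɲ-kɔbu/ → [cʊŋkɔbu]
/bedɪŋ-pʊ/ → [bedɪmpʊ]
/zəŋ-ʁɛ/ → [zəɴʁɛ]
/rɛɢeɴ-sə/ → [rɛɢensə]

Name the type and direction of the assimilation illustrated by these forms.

regressive place assimilation

Comparing underlying and surface forms, /ɲ/ → [ŋ] is the alternation; the neighbouring /k/ is constant.
The change palatal → velar matches the place of the following /k/, identifying this as place assimilation.
Manner and voice are unchanged, so the assimilation is partial, not total.
Checking the remaining alternations: /ŋ/ → [m] before /p/ (velar → bilabial, matching bilabial); /ŋ/ → [ɴ] before /ʁ/ (velar → uvular, matching uvular); /ɴ/ → [n] before /s/ (uvular → alveolar, matching alveolar) — only place changes, and always toward the following segment.
Since the segment that changes precedes the conditioning segment, the assimilation is regressive.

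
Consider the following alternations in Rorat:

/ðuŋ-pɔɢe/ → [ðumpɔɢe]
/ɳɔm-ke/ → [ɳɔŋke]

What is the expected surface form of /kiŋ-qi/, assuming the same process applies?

The data show regressive place assimilation: /ŋ/ → [m] before /p/; /m/ → [ŋ] before /k/. In each pair only place changes, matching the following consonant, while manner and voice stay constant.
/ŋ/ is a voiced velar nasal. The following trigger /q/ is uvular, so /ŋ/ must become uvular as well.
A voiced uvular nasal is [ɴ], so the surface segment is [ɴ].

[kiɴqi]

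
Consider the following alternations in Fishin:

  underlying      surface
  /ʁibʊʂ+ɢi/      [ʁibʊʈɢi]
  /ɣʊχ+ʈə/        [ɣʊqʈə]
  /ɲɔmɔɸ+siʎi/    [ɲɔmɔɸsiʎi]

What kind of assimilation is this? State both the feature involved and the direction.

regressive manner assimilation

The segment that alternates is /ʂ/, which surfaces as [ʈ] when adjacent to /ɢ/.
/ʂ/ is a fricative while /ɢ/ is a stop; the output [ʈ] is a stop, matching the trigger — so the feature that spreads is manner.
Place and voice are unchanged, so the assimilation is partial, not total.
The same holds elsewhere in the data: /χ/ → [q] before /ʈ/ (fricative → stop, matching a stop) — only manner changes, and always toward the following segment.
No alternation appears in [ɲɔmɔɸsiʎi]: there the adjacent consonants already agree in manner (/ɸ/ and /s/ are both fricatives), so this form is consistent with the same rule.
Since the segment that changes precedes the conditioning segment, the assimilation is regressive.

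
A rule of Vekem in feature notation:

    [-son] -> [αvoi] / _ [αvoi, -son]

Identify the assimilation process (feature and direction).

regressive voicing assimilation

The shared variable α links the value of [voi] on the target to the same value on the neighbouring segment, so voicing is the feature that assimilates.
The conditioning segment sits to the right of the focus bar, meaning the trigger follows the segment that changes — regressive assimilation.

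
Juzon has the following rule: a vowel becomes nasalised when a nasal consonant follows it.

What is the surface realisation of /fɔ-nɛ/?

[fɔ̃nɛ]

/ɔ/ sits next to the nasal /n/ and is therefore nasalised to [ɔ̃].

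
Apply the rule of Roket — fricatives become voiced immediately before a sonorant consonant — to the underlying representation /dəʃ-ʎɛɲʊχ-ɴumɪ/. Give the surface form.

/ʃ/ is a voiceless postalveolar fricative. The following trigger /ʎ/ is voiced, so /ʃ/ must become voiced as well.
Changing only its voicing to voiced gives [ʒ] — the voiced postalveolar fricative.
At the second juncture, /χ/ likewise becomes [ʁ] adjacent to /ɴ/.

[dəʒʎɛɲʊʁɴumɪ]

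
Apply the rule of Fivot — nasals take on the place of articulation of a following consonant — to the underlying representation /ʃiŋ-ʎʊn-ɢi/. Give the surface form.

/ŋ/ is a voiced velar nasal. The following trigger /ʎ/ is palatal, so /ŋ/ must become palatal as well.
A voiced palatal nasal is [ɲ], so the surface segment is [ɲ].
The same rule applies at the second boundary: /n/ → [ɴ] next to /ɢ/.

[ʃiɲʎʊɴɢi]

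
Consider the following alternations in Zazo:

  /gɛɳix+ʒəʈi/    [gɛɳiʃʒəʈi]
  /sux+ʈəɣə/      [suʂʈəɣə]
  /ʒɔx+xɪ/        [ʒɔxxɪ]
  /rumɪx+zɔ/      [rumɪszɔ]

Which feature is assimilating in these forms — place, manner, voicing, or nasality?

Comparing underlying and surface forms, /x/ → [ʃ] is the alternation; the neighbouring /ʒ/ is constant.
/x/ is velar while /ʒ/ is postalveolar; the output [ʃ] is postalveolar, matching the trigger — so the feature that spreads is place.
The same holds elsewhere in the data: /x/ → [ʂ] before /ʈ/ (velar → retroflex, matching retroflex); /x/ → [s] before /z/ (velar → alveolar, matching alveolar) — only place changes, and always toward the following segment.
Nothing changes in [ʒɔxxɪ]: there the adjacent consonants already agree in place (/x/ and /x/ are both velar), so this form is consistent with the same rule.

place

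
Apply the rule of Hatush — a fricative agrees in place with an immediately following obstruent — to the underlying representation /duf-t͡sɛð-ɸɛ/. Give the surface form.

/f/ is a voiceless labiodental fricative. The following trigger /t͡s/ is alveolar, so /f/ must become alveolar as well.
Changing only its place to alveolar gives [s] — the voiceless alveolar fricative.
The same rule applies at the second boundary: /ð/ → [β] next to /ɸ/.

[dust͡sɛβɸɛ]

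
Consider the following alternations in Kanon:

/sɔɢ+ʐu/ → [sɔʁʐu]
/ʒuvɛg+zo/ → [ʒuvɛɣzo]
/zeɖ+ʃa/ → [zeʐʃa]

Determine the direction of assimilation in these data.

Underlying /ɢ/ is realised as [ʁ] next to /ʐ/; /ʐ/ itself does not change.
The change stop → fricative matches the manner of the following /ʐ/, identifying this as manner assimilation.
Checking the remaining alternations: /g/ → [ɣ] before /z/ (stop → fricative, matching a fricative); /ɖ/ → [ʐ] before /ʃ/ (stop → fricative, matching a fricative) — only manner changes, and always toward the following segment.
Since the segment that changes precedes the conditioning segment, the assimilation is regressive.

regressive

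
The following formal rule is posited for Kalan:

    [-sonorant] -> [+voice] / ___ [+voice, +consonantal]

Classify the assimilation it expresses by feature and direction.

regressive voicing assimilation

The structural change is [+voice], and the conditioning segment [+voice, +consonantal] (a voiced consonant) is itself voiced, so the target comes to share the voicing of its neighbour — voicing assimilation.
Since the environment is written after the underscore, the trigger follows the target; the direction is regressive.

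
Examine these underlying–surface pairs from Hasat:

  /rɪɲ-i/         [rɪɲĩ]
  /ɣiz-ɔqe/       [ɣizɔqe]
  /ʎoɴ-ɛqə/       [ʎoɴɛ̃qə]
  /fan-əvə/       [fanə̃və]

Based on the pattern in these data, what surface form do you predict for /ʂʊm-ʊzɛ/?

The data show progressive nasality assimilation (vowel nasalisation): /i/ → [ĩ] after /ɲ/; /ɛ/ → [ɛ̃] after /ɴ/; /ə/ → [ə̃] after /n/ — a vowel is nasalised by an immediately preceding nasal consonant.
No change occurs in [ɣizɔqe] because the vowel at the boundary is adjacent to an oral consonant, not a nasal (/ɔ/ next to /z/).
The vowel /ʊ/ is adjacent to the preceding nasal /m/, so it acquires [+nasal] and surfaces as [ʊ̃].

[ʂʊmʊ̃zɛ]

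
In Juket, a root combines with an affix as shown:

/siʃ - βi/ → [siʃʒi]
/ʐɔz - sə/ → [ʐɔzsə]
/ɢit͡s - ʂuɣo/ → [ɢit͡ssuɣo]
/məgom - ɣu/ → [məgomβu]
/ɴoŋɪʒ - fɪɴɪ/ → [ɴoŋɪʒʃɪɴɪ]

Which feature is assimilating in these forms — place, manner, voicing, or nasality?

place

The segment that alternates is /β/, which surfaces as [ʒ] when adjacent to /ʃ/.
/β/ is bilabial while /ʃ/ is postalveolar; the output [ʒ] is postalveolar, matching the trigger — so the feature that spreads is place.
Checking the remaining alternations: /ʂ/ → [s] after /t͡s/ (retroflex → alveolar, matching alveolar); /ɣ/ → [β] after /m/ (velar → bilabial, matching bilabial); /f/ → [ʃ] after /ʒ/ (labiodental → postalveolar, matching postalveolar) — only place changes, and always toward the preceding segment.
No alternation appears in [ʐɔzsə]: there the adjacent consonants already agree in place (/s/ and /z/ are both alveolar), so this form is consistent with the same rule.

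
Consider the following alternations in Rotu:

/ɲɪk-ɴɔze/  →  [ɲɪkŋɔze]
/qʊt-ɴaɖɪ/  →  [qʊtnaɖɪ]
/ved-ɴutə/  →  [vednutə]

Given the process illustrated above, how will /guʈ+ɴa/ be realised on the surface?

The data show progressive place assimilation: /ɴ/ → [ŋ] after /k/; /ɴ/ → [n] after /t/; /ɴ/ → [n] after /d/. In each pair only place changes, matching the preceding consonant, while manner and voice stay constant.
The rule targets /ɴ/ (voiced uvular nasal), which sits after the trigger /ʈ/ (retroflex).
Changing only its place to retroflex gives [ɳ] — the voiced retroflex nasal.

[guʈɳa]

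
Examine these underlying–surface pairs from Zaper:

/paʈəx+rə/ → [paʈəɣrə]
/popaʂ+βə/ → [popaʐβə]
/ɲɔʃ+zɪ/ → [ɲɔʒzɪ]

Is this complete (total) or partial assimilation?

Underlying /x/ is realised as [ɣ] next to /r/; /r/ itself does not change.
/x/ is voiceless while /r/ is voiced; the output [ɣ] is voiced, matching the trigger — so the feature that spreads is voicing.
Place and manner are unchanged, so the assimilation is partial, not total.
The same holds elsewhere in the data: /ʂ/ → [ʐ] before /β/ (voiceless → voiced, matching voiced); /ʃ/ → [ʒ] before /z/ (voiceless → voiced, matching voiced) — only voicing changes, and always toward the following segment.

partial assimilation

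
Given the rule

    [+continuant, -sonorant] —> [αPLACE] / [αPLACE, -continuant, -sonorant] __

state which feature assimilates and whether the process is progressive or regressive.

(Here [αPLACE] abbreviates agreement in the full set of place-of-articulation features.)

progressive place assimilation

The shared variable α links the value of the place features (abbreviated [PLACE]) on the target to the same value on the neighbouring segment, so place is the feature that assimilates.
Since the environment is written before the underscore, the trigger precedes the target; the direction is progressive.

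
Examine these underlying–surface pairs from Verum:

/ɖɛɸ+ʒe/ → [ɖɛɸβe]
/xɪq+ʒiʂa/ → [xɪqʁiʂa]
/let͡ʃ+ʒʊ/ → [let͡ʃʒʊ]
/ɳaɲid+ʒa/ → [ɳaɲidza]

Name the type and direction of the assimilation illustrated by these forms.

The segment that alternates is /ʒ/, which surfaces as [β] when adjacent to /ɸ/.
The change postalveolar → bilabial matches the place of the preceding /ɸ/, identifying this as place assimilation.
Manner and voice are unchanged, so the assimilation is partial, not total.
The other alternating forms pattern the same way: /ʒ/ → [ʁ] after /q/ (postalveolar → uvular, matching uvular); /ʒ/ → [z] after /d/ (postalveolar → alveolar, matching alveolar) — only place changes, and always toward the preceding segment.
No alternation appears in [let͡ʃʒʊ]: there the adjacent consonants already agree in place (/ʒ/ and /t͡ʃ/ are both postalveolar), so this form is consistent with the same rule.
The trigger is the preceding segment, so the direction is progressive (perseverative).

progressive place assimilation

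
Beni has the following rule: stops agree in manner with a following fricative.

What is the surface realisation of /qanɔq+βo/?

The rule targets /q/ (voiceless uvular stop), which sits before the trigger /β/ (fricative).
The voiceless uvular fricative is [χ], so /q/ → [χ].

[qanɔχβo]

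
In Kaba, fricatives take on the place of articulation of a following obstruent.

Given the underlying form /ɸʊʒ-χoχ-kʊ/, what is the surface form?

/ʒ/ is a voiced postalveolar fricative. The following trigger /χ/ is uvular, so /ʒ/ must become uvular as well.
The voiced uvular fricative is [ʁ], so /ʒ/ → [ʁ].
At the second juncture, /χ/ likewise becomes [x] adjacent to /k/.

[ɸʊʁχoxkʊ]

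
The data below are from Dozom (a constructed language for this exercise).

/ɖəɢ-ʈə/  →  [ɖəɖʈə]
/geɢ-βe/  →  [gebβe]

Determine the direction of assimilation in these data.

Comparing underlying and surface forms, /ɢ/ → [ɖ] is the alternation; the neighbouring /ʈ/ is constant.
/ɢ/ is uvular while /ʈ/ is retroflex; the output [ɖ] is retroflex, matching the trigger — so the feature that spreads is place.
Checking the remaining alternation: /ɢ/ → [b] before /β/ (uvular → bilabial, matching bilabial) — only place changes, and always toward the following segment.
The trigger is the following segment, so the direction is regressive (anticipatory).

regressive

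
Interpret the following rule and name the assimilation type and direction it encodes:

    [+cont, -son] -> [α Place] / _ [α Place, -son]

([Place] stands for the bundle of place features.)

regressive place assimilation

The shared variable α links the value of the place features (abbreviated [Place]) on the target to the same value on the neighbouring segment, so place is the feature that assimilates.
The conditioning segment sits to the right of the focus bar, meaning the trigger follows the segment that changes — regressive assimilation.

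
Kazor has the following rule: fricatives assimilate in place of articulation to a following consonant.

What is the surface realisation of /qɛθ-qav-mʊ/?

[qɛχqaβmʊ]

/θ/ is a voiceless dental fricative. The following trigger /q/ is uvular, so /θ/ must become uvular as well.
A voiceless uvular fricative is [χ], so the surface segment is [χ].
At the second juncture, /v/ likewise becomes [β] adjacent to /m/.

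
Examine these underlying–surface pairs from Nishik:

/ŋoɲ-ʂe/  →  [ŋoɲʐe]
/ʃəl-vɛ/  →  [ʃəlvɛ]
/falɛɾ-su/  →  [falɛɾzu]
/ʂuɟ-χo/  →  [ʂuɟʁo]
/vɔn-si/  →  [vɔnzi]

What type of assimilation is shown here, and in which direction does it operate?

Comparing underlying and surface forms, /ʂ/ → [ʐ] is the alternation; the neighbouring /ɲ/ is constant.
The change voiceless → voiced matches the voicing of the preceding /ɲ/, identifying this as voicing assimilation.
Place and manner are unchanged, so the assimilation is partial, not total.
The same holds elsewhere in the data: /s/ → [z] after /ɾ/ (voiceless → voiced, matching voiced); /χ/ → [ʁ] after /ɟ/ (voiceless → voiced, matching voiced); /s/ → [z] after /n/ (voiceless → voiced, matching voiced) — only voicing changes, and always toward the preceding segment.
Nothing changes in [ʃəlvɛ]: there the adjacent consonants already agree in voicing (/v/ and /l/ are both voiced), so this form is consistent with the same rule.
The trigger is the preceding segment, so the direction is progressive (perseverative).

progressive voicing assimilation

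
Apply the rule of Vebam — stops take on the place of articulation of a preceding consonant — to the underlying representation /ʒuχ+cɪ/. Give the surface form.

[ʒuχqɪ]

The rule targets /c/ (voiceless palatal stop), which sits after the trigger /χ/ (uvular).
The voiceless uvular stop is [q], so /c/ → [q].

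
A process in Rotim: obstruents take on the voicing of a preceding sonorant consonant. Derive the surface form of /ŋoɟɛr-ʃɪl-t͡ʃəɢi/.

[ŋoɟɛrʒɪld͡ʒəɢi]

/ʃ/ is a voiceless postalveolar fricative. The preceding trigger /r/ is voiced, so /ʃ/ must become voiced as well.
A voiced postalveolar fricative is [ʒ], so the surface segment is [ʒ].
At the second juncture, /t͡ʃ/ likewise becomes [d͡ʒ] adjacent to /l/.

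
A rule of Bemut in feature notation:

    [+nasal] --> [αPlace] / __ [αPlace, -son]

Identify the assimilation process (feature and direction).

regressive place assimilation

The rule copies the place features (abbreviated [Place]) from the environment onto the target, so the assimilating feature is place.
The conditioning segment sits to the right of the focus bar, meaning the trigger follows the segment that changes — regressive assimilation.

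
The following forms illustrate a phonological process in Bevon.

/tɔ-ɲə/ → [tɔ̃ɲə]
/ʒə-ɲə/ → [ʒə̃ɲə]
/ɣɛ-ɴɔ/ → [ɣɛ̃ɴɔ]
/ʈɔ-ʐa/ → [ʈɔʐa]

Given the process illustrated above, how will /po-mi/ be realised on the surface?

[põmi]

The data show regressive nasality assimilation (vowel nasalisation): /ɔ/ → [ɔ̃] before /ɲ/; /ə/ → [ə̃] before /ɲ/; /ɛ/ → [ɛ̃] before /ɴ/ — a vowel is nasalised by an immediately following nasal consonant.
No change occurs in [ʈɔʐa] because the vowel at the boundary is adjacent to an oral consonant, not a nasal (/ɔ/ next to /ʐ/).
The vowel /o/ is adjacent to the following nasal /m/, so it acquires [+nasal] and surfaces as [õ].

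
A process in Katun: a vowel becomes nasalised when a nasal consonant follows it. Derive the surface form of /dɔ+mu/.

The vowel /ɔ/ is adjacent to the following nasal /m/, so it acquires [+nasal] and surfaces as [ɔ̃].

[dɔ̃mu]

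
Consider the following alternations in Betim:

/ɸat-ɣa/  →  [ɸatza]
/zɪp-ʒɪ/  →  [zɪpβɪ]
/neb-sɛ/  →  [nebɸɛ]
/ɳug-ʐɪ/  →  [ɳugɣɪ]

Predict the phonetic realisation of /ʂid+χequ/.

The data show progressive place assimilation: /ɣ/ → [z] after /t/; /ʒ/ → [β] after /p/; /s/ → [ɸ] after /b/; /ʐ/ → [ɣ] after /g/. In each pair only place changes, matching the preceding consonant, while manner and voice stay constant.
/χ/ is a voiceless uvular fricative. The preceding trigger /d/ is alveolar, so /χ/ must become alveolar as well.
Changing only its place to alveolar gives [s] — the voiceless alveolar fricative.

[ʂidsequ]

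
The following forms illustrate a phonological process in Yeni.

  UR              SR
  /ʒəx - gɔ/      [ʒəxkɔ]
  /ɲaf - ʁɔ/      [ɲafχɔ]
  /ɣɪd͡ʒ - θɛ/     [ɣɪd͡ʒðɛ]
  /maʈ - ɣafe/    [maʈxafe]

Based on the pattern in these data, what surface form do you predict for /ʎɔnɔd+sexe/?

The data show progressive voicing assimilation: /g/ → [k] after /x/; /ʁ/ → [χ] after /f/; /θ/ → [ð] after /d͡ʒ/; /ɣ/ → [x] after /ʈ/. In each pair only voicing changes, matching the preceding consonant, while place and manner stay constant.
/s/ is a voiceless alveolar fricative. The preceding trigger /d/ is voiced, so /s/ must become voiced as well.
A voiced alveolar fricative is [z], so the surface segment is [z].

[ʎɔnɔdzexe]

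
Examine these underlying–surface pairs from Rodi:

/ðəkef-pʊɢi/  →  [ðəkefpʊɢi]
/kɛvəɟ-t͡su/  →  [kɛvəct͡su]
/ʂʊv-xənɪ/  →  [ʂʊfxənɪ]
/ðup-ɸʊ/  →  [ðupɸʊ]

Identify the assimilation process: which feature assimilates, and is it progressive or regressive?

regressive voicing assimilation

Comparing underlying and surface forms, /ɟ/ → [c] is the alternation; the neighbouring /t͡s/ is constant.
/ɟ/ is voiced while /t͡s/ is voiceless; the output [c] is voiceless, matching the trigger — so the feature that spreads is voicing.
Place and manner are unchanged, so the assimilation is partial, not total.
Checking the remaining alternation: /v/ → [f] before /x/ (voiced → voiceless, matching voiceless) — only voicing changes, and always toward the following segment.
No alternation appears in [ðəkefpʊɢi], [ðupɸʊ]: there the adjacent consonants already agree in voicing (/f/ and /p/ are both voiceless; /p/ and /ɸ/ are both voiceless), so these forms are consistent with the same rule.
Since the segment that changes precedes the conditioning segment, the assimilation is regressive.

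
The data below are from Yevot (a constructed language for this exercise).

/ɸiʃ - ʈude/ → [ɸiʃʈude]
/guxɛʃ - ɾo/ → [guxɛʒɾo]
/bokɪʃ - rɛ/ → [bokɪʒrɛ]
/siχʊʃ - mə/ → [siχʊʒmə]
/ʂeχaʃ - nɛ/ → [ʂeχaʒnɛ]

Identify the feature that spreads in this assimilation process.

Underlying /ʃ/ is realised as [ʒ] next to /ɾ/; /ɾ/ itself does not change.
The change voiceless → voiced matches the voicing of the following /ɾ/, identifying this as voicing assimilation.
The same holds elsewhere in the data: /ʃ/ → [ʒ] before /r/ (voiceless → voiced, matching voiced); /ʃ/ → [ʒ] before /m/ (voiceless → voiced, matching voiced); /ʃ/ → [ʒ] before /n/ (voiceless → voiced, matching voiced) — only voicing changes, and always toward the following segment.
Nothing changes in [ɸiʃʈude]: there the adjacent consonants already agree in voicing (/ʃ/ and /ʈ/ are both voiceless), so this form is consistent with the same rule.

voicing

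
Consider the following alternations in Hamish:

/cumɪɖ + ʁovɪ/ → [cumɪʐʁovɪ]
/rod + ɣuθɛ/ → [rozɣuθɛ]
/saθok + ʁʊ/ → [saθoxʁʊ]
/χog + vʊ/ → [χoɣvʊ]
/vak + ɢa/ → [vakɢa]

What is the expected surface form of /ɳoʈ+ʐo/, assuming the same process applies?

[ɳoʂʐo]

The data show regressive manner assimilation: /ɖ/ → [ʐ] before /ʁ/; /d/ → [z] before /ɣ/; /k/ → [x] before /ʁ/; /g/ → [ɣ] before /v/. In each pair only manner changes, matching the following consonant, while place and voice stay constant.
No alternation appears in [vakɢa]: there the adjacent consonants already agree in manner (/k/ and /ɢ/ are both stops), so this form is consistent with the same rule.
The rule targets /ʈ/ (voiceless retroflex stop), which sits before the trigger /ʐ/ (fricative).
The voiceless retroflex fricative is [ʂ], so /ʈ/ → [ʂ].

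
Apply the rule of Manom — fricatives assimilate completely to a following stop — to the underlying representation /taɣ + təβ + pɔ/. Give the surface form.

[tattəppɔ]

/ɣ/ is the segment targeted by the rule; it sits immediately before /t/, so it assimilates completely and surfaces as [t].
At the second juncture, /β/ likewise becomes [p] adjacent to /p/.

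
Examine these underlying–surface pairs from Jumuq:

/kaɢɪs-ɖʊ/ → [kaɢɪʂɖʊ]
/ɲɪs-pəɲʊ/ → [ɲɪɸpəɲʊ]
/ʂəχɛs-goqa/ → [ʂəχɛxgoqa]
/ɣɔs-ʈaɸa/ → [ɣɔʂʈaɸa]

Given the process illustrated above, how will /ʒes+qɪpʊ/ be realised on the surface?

The data show regressive place assimilation: /s/ → [ʂ] before /ɖ/; /s/ → [ɸ] before /p/; /s/ → [x] before /g/; /s/ → [ʂ] before /ʈ/. In each pair only place changes, matching the following consonant, while manner and voice stay constant.
/s/ is a voiceless alveolar fricative. The following trigger /q/ is uvular, so /s/ must become uvular as well.
The voiceless uvular fricative is [χ], so /s/ → [χ].

[ʒeχqɪpʊ]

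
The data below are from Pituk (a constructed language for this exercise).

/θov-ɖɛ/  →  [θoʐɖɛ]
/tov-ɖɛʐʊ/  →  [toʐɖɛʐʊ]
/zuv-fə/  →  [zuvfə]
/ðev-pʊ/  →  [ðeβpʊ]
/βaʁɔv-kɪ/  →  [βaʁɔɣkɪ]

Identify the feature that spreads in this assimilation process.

place

The segment that alternates is /v/, which surfaces as [ʐ] when adjacent to /ɖ/.
The change labiodental → retroflex matches the place of the following /ɖ/, identifying this as place assimilation.
The same holds elsewhere in the data: /v/ → [β] before /p/ (labiodental → bilabial, matching bilabial); /v/ → [ɣ] before /k/ (labiodental → velar, matching velar) — only place changes, and always toward the following segment.
Nothing changes in [zuvfə]: there the adjacent consonants already agree in place (/v/ and /f/ are both labiodental), so this form is consistent with the same rule.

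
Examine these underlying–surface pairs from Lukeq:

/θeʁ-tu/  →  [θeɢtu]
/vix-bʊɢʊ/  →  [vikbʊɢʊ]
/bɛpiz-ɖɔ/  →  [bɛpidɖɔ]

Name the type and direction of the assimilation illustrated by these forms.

Comparing underlying and surface forms, /ʁ/ → [ɢ] is the alternation; the neighbouring /t/ is constant.
The change fricative → stop matches the manner of the following /t/, identifying this as manner assimilation.
Place and voice are unchanged, so the assimilation is partial, not total.
The other alternating forms pattern the same way: /x/ → [k] before /b/ (fricative → stop, matching a stop); /z/ → [d] before /ɖ/ (fricative → stop, matching a stop) — only manner changes, and always toward the following segment.
The trigger is the following segment, so the direction is regressive (anticipatory).

regressive manner assimilation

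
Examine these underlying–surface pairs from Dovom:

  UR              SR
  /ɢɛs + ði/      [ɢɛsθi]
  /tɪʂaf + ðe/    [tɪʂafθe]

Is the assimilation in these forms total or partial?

Underlying /ð/ is realised as [θ] next to /s/; /s/ itself does not change.
The change voiced → voiceless matches the voicing of the preceding /s/, identifying this as voicing assimilation.
Place and manner are unchanged, so the assimilation is partial, not total.
Checking the remaining alternation: /ð/ → [θ] after /f/ (voiced → voiceless, matching voiceless) — only voicing changes, and always toward the preceding segment.

partial assimilation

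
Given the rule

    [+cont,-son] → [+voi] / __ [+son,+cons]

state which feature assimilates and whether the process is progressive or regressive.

The structural change is [+voi], and the conditioning segment [+son,+cons] (a sonorant consonant) is itself voiced, so the target comes to share the voicing of its neighbour — voicing assimilation.
Since the environment is written after the underscore, the trigger follows the target; the direction is regressive.

regressive voicing assimilation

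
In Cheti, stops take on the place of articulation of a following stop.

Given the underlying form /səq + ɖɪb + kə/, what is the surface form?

The rule targets /q/ (voiceless uvular stop), which sits before the trigger /ɖ/ (retroflex).
The voiceless retroflex stop is [ʈ], so /q/ → [ʈ].
At the second juncture, /b/ likewise becomes [g] adjacent to /k/.

[səʈɖɪgkə]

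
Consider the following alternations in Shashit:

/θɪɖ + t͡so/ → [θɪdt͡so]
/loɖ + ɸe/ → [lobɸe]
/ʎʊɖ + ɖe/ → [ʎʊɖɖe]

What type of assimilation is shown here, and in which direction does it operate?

Comparing underlying and surface forms, /ɖ/ → [d] is the alternation; the neighbouring /t͡s/ is constant.
The change retroflex → alveolar matches the place of the following /t͡s/, identifying this as place assimilation.
Manner and voice are unchanged, so the assimilation is partial, not total.
The same holds elsewhere in the data: /ɖ/ → [b] before /ɸ/ (retroflex → bilabial, matching bilabial) — only place changes, and always toward the following segment.
Nothing changes in [ʎʊɖɖe]: there the adjacent consonants already agree in place (/ɖ/ and /ɖ/ are both retroflex), so this form is consistent with the same rule.
The trigger is the following segment, so the direction is regressive (anticipatory).

regressive place assimilation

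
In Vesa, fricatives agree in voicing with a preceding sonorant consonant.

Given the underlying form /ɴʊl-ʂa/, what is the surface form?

/ʂ/ is a voiceless retroflex fricative. The preceding trigger /l/ is voiced, so /ʂ/ must become voiced as well.
The voiced retroflex fricative is [ʐ], so /ʂ/ → [ʐ].

[ɴʊlʐa]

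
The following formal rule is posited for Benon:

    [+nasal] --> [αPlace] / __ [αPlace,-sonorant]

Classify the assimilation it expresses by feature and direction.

regressive place assimilation

The rule copies the place features (abbreviated [Place]) from the environment onto the target, so the assimilating feature is place.
Since the environment is written after the underscore, the trigger follows the target; the direction is regressive.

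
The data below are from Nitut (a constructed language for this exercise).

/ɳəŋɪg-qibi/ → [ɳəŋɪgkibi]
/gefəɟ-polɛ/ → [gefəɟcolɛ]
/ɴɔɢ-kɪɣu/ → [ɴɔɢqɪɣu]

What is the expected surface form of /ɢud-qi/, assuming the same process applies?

The data show progressive place assimilation: /q/ → [k] after /g/; /p/ → [c] after /ɟ/; /k/ → [q] after /ɢ/. In each pair only place changes, matching the preceding consonant, while manner and voice stay constant.
The rule targets /q/ (voiceless uvular stop), which sits after the trigger /d/ (alveolar).
Changing only its place to alveolar gives [t] — the voiceless alveolar stop.

[ɢudti]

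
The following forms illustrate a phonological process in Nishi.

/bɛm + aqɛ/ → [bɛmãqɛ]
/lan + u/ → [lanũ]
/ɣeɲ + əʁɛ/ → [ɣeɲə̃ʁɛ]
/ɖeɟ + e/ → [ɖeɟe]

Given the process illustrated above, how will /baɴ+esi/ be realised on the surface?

The data show progressive nasality assimilation (vowel nasalisation): /a/ → [ã] after /m/; /u/ → [ũ] after /n/; /ə/ → [ə̃] after /ɲ/ — a vowel is nasalised by an immediately preceding nasal consonant.
No change occurs in [ɖeɟe] because the vowel at the boundary is adjacent to an oral consonant, not a nasal (/e/ next to /ɟ/).
/e/ sits next to the nasal /ɴ/ and is therefore nasalised to [ẽ].

[baɴẽsi]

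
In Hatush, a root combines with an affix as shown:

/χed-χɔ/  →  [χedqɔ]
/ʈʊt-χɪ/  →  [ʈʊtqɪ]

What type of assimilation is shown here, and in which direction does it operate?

The segment that alternates is /χ/, which surfaces as [q] when adjacent to /d/.
/χ/ is a fricative while /d/ is a stop; the output [q] is a stop, matching the trigger — so the feature that spreads is manner.
Place and voice are unchanged, so the assimilation is partial, not total.
The same holds elsewhere in the data: /χ/ → [q] after /t/ (fricative → stop, matching a stop) — only manner changes, and always toward the preceding segment.
Since the segment that changes follows the conditioning segment, the assimilation is progressive.

progressive manner assimilation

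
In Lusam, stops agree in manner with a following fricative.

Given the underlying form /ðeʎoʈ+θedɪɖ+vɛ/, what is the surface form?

/ʈ/ is a voiceless retroflex stop. The following trigger /θ/ is a fricative, so /ʈ/ must become a fricative as well.
A voiceless retroflex fricative is [ʂ], so the surface segment is [ʂ].
At the second juncture, /ɖ/ likewise becomes [ʐ] adjacent to /v/.

[ðeʎoʂθedɪʐvɛ]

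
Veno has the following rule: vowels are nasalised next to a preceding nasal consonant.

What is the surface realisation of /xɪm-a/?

/a/ sits next to the nasal /m/ and is therefore nasalised to [ã].

[xɪmã]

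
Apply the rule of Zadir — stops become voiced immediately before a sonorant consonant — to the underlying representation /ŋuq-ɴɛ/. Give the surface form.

The rule targets /q/ (voiceless uvular stop), which sits before the trigger /ɴ/ (voiced).
Changing only its voicing to voiced gives [ɢ] — the voiced uvular stop.

[ŋuɢɴɛ]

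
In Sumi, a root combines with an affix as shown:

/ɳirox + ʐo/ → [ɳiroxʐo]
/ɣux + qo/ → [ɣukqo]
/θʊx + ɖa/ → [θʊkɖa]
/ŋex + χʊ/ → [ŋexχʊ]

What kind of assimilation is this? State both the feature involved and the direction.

Comparing underlying and surface forms, /x/ → [k] is the alternation; the neighbouring /q/ is constant.
The change fricative → stop matches the manner of the following /q/, identifying this as manner assimilation.
Place and voice are unchanged, so the assimilation is partial, not total.
The other alternating form patterns the same way: /x/ → [k] before /ɖ/ (fricative → stop, matching a stop) — only manner changes, and always toward the following segment.
Nothing changes in [ɳiroxʐo], [ŋexχʊ]: there the adjacent consonants already agree in manner (/x/ and /ʐ/ are both fricatives; /x/ and /χ/ are both fricatives), so these forms are consistent with the same rule.
Since the segment that changes precedes the conditioning segment, the assimilation is regressive.

regressive manner assimilation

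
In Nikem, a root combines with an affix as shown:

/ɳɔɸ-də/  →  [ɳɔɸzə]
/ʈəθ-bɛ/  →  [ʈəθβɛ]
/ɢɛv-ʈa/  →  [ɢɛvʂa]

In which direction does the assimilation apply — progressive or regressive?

The segment that alternates is /d/, which surfaces as [z] when adjacent to /ɸ/.
/d/ is a stop while /ɸ/ is a fricative; the output [z] is a fricative, matching the trigger — so the feature that spreads is manner.
Checking the remaining alternations: /b/ → [β] after /θ/ (stop → fricative, matching a fricative); /ʈ/ → [ʂ] after /v/ (stop → fricative, matching a fricative) — only manner changes, and always toward the preceding segment.
The trigger is the preceding segment, so the direction is progressive (perseverative).

progressive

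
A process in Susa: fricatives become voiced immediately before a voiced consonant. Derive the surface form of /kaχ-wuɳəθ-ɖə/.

/χ/ is a voiceless uvular fricative. The following trigger /w/ is voiced, so /χ/ must become voiced as well.
The voiced uvular fricative is [ʁ], so /χ/ → [ʁ].
At the second juncture, /θ/ likewise becomes [ð] adjacent to /ɖ/.

[kaʁwuɳəðɖə]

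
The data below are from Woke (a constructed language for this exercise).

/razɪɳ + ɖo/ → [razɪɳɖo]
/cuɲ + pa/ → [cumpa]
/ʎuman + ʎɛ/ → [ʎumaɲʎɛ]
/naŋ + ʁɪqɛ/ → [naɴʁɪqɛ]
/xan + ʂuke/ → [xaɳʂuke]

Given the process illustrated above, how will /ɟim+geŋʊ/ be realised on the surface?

The data show regressive place assimilation: /ɲ/ → [m] before /p/; /n/ → [ɲ] before /ʎ/; /ŋ/ → [ɴ] before /ʁ/; /n/ → [ɳ] before /ʂ/. In each pair only place changes, matching the following consonant, while manner and voice stay constant.
No alternation appears in [razɪɳɖo]: there the adjacent consonants already agree in place (/ɳ/ and /ɖ/ are both retroflex), so this form is consistent with the same rule.
The rule targets /m/ (voiced bilabial nasal), which sits before the trigger /g/ (velar).
Changing only its place to velar gives [ŋ] — the voiced velar nasal.

[ɟiŋgeŋʊ]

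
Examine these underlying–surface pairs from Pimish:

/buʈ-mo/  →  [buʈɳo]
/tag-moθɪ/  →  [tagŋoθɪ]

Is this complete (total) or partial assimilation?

partial assimilation

Underlying /m/ is realised as [ɳ] next to /ʈ/; /ʈ/ itself does not change.
/m/ is bilabial while /ʈ/ is retroflex; the output [ɳ] is retroflex, matching the trigger — so the feature that spreads is place.
Manner and voice are unchanged, so the assimilation is partial, not total.
The other alternating form patterns the same way: /m/ → [ŋ] after /g/ (bilabial → velar, matching velar) — only place changes, and always toward the preceding segment.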